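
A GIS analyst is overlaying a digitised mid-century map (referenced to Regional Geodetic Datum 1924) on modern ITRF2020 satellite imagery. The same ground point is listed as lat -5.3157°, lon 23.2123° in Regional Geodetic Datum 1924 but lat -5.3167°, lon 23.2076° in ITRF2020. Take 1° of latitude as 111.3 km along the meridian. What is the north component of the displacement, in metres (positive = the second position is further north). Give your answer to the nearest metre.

ΔN = -111 m

Δφ = -5.3167° − -5.3157° = -0.0010°; Δλ = 23.2076° − 23.2123° = -0.0047°.
ΔN = Δφ × 111300 = -111.3 m; ΔE = Δλ × 111300 × cos(-5.3157°) = -0.0047 × 111300 × 0.995699 = -520.9 m.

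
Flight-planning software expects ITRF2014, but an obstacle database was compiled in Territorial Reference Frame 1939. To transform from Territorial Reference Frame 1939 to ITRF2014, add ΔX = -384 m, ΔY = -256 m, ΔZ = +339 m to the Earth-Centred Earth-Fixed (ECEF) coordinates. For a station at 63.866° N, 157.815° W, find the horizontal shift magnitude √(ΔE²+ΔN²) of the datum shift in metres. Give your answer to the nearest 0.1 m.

The local east axis at (φ, λ) is (−sin λ, cos λ, 0), so ΔE = −sin(-157.815°)·(-384) + cos(-157.815°)·(-256) = 92.05 m.
The local north axis is (−sin φ cos λ, −sin φ sin λ, cos φ), giving ΔN = -319.221 − 86.783 + 149.320 = -256.68 m.
Horizontal magnitude = √(ΔE² + ΔN²) = √(92.05² + (-256.68)²) = 272.69 m.

272.7 m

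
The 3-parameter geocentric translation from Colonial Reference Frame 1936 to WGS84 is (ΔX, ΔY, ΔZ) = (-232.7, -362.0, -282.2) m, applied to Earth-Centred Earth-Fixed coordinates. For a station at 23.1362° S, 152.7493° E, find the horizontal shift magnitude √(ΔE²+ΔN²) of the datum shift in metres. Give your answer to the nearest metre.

The local east axis at (φ, λ) is (−sin λ, cos λ, 0), so ΔE = −sin(152.7493°)·(-232.7) + cos(152.7493°)·(-362.0) = 428.37 m.
The local north axis is (−sin φ cos λ, −sin φ sin λ, cos φ), giving ΔN = 81.284 − 65.128 − 259.504 = -243.35 m.
Horizontal magnitude = √(ΔE² + ΔN²) = √(428.37² + (-243.35)²) = 492.67 m.

493 m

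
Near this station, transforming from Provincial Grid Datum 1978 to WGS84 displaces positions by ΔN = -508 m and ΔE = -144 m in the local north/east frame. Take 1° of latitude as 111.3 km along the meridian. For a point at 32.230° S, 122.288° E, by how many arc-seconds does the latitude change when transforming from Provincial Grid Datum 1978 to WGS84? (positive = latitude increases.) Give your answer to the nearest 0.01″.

1° of latitude = 111.3 km, so Δφ = -508.0 / 111300 = -0.0045642° = -16.431″.

Δφ = -16.43″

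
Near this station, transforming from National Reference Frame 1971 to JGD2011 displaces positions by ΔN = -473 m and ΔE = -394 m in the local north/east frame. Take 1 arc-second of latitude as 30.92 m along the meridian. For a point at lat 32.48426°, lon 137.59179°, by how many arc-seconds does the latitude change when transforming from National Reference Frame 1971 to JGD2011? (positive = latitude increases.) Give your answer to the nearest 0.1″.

Δφ = -15.3″

1″ of latitude = 30.92 m, so Δφ = -473.0 / 30.92 = -15.298″.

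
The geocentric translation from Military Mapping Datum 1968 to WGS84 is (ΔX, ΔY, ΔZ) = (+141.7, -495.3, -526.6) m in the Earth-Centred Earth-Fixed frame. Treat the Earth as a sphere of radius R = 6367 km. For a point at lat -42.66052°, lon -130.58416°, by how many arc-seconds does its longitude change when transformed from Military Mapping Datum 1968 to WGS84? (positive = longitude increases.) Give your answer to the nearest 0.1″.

Δλ = 18.9″

sin φ = -0.677653, cos φ = 0.735382, sin λ = -0.759451, cos λ = -0.650564.
East component: ΔE = −sin λ·ΔX + cos λ·ΔY = −(-0.759451)(141.7) + (-0.650564)(-495.3) = 429.84 m.
1° of latitude spans πR/180 = 111125 m; at latitude φ, 1° of longitude spans that × cos φ = 81719.4 m, so Δλ = 429.84 / 81719.4 × 3600 = 18.936″.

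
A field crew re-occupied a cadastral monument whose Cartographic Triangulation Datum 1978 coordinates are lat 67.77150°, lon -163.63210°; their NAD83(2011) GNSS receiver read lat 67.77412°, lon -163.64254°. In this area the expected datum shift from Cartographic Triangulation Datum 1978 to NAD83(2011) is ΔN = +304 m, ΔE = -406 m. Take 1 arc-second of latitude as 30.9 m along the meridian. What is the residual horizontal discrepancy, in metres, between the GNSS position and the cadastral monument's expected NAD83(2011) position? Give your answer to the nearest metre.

36 m

Observed coordinate differences: Δφ = +0.00262°, Δλ = -0.01044°.
Converting to metres (1° lat = 111240 m, cos φ = 0.378301): observed ΔN = 291.4 m, observed ΔE = -439.3 m.
Subtracting the expected shift leaves a residual of 291.4 − (304) = -12.6 m north and -439.3 − (-406) = -33.3 m east.
Residual distance = √((-12.6)² + (-33.3)²) = 35.6 m.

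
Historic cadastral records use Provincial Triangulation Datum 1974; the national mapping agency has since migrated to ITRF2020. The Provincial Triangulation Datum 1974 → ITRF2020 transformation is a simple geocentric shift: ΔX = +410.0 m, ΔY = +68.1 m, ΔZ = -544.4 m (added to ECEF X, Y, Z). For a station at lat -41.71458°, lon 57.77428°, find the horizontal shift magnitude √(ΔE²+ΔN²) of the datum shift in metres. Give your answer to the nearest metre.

382 m

The local east axis at (φ, λ) is (−sin λ, cos λ, 0), so ΔE = −sin(57.77428°)·410.0 + cos(57.77428°)·68.1 = -310.53 m.
The local north axis is (−sin φ cos λ, −sin φ sin λ, cos φ), giving ΔN = 145.484 + 38.335 − 406.378 = -222.56 m.
Horizontal magnitude = √(ΔE² + ΔN²) = √((-310.53)² + (-222.56)²) = 382.05 m.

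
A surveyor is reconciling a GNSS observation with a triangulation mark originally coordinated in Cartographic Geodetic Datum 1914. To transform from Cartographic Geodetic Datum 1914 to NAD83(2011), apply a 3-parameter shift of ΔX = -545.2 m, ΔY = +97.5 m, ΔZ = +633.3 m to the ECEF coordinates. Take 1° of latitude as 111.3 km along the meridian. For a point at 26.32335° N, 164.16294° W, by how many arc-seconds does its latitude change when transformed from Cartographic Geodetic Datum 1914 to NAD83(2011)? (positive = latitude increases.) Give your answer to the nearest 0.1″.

sin φ = 0.443437, cos φ = 0.896306, sin λ = -0.272903, cos λ = -0.962042.
North component: ΔN = −sin φ cos λ·ΔX − sin φ sin λ·ΔY + cos φ·ΔZ = −(0.443437)(-0.962042)(-545.2) − (0.443437)(-0.272903)(97.5) + (0.896306)(633.3) = 346.84 m.
1° of latitude spans 111300 m, so Δφ = 346.84 / 111300 × 3600 = 11.219″.

Δφ = 11.2″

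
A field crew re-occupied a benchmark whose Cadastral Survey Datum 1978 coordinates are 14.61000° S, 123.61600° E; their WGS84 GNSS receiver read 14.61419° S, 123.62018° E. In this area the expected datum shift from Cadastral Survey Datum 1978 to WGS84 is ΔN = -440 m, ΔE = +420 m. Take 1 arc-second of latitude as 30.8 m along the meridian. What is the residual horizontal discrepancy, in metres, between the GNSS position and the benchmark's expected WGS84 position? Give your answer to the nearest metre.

Observed coordinate differences: Δφ = -0.00419°, Δλ = +0.00418°.
Converting to metres (1° lat = 110880 m, cos φ = 0.967665): observed ΔN = -464.6 m, observed ΔE = 448.5 m.
Subtracting the expected shift leaves a residual of -464.6 − (-440) = -24.6 m north and 448.5 − (420) = 28.5 m east.
Residual distance = √((-24.6)² + 28.5²) = 37.6 m.

38 m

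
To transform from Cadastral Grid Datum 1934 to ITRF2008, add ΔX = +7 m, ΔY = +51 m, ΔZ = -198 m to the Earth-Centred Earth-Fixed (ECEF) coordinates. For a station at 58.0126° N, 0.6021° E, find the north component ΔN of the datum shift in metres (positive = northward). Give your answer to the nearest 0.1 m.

At φ = 58.0126°, λ = 0.6021°: sin φ = 0.848165, cos φ = 0.529733, sin λ = 0.010508, cos λ = 0.999945.
ΔN = −sin φ cos λ·ΔX − sin φ sin λ·ΔY + cos φ·ΔZ = −(0.848165)(0.999945)(7) − (0.848165)(0.010508)(51) + (0.529733)(-198) = -111.28 m.

ΔN = -111.3 m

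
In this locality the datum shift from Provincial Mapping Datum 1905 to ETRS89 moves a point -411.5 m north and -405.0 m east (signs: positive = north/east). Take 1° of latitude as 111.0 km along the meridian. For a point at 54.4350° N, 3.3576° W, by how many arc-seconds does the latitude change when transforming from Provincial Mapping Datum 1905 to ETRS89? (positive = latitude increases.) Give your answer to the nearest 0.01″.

1° of latitude = 111.0 km, so Δφ = -411.5 / 111000 = -0.0037072° = -13.346″.

Δφ = -13.35″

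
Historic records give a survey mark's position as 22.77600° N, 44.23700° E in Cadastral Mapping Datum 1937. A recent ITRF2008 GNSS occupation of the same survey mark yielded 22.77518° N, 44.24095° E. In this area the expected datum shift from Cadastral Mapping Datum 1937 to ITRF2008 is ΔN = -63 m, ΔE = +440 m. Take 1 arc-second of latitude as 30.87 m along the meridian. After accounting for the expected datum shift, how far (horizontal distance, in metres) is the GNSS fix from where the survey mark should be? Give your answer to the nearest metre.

Observed coordinate differences: Δφ = -0.00082°, Δλ = +0.00395°.
Converting to metres (1° lat = 111132 m, cos φ = 0.922025): observed ΔN = -91.1 m, observed ΔE = 404.7 m.
Subtracting the expected shift leaves a residual of -91.1 − (-63) = -28.1 m north and 404.7 − (440) = -35.3 m east.
Residual distance = √((-28.1)² + (-35.3)²) = 45.1 m.

45 m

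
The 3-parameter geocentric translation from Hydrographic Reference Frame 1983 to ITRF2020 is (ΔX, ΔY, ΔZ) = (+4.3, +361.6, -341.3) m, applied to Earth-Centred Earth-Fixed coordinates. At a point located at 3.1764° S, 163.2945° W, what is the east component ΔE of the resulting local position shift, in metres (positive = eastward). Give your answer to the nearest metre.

At φ = -3.1764°, λ = -163.2945°: sin φ = -0.055410, cos φ = 0.998464, sin λ = -0.287452, cos λ = -0.957795.
ΔE = −sin λ·ΔX + cos λ·ΔY = −(-0.287452)·(4.3) + (-0.957795)·(361.6) = -345.10 m.

ΔE = -345 m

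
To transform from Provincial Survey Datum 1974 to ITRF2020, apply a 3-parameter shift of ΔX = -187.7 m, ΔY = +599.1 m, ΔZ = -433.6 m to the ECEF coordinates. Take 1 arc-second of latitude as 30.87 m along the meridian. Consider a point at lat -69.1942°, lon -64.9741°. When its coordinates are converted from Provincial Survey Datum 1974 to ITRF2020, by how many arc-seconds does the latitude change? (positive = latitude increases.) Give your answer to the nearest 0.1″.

Δφ = -23.8″

sin φ = -0.934790, cos φ = 0.355202, sin λ = -0.906117, cos λ = 0.423028.
North component: ΔN = −sin φ cos λ·ΔX − sin φ sin λ·ΔY + cos φ·ΔZ = −(-0.934790)(0.423028)(-187.7) − (-0.934790)(-0.906117)(599.1) + (0.355202)(-433.6) = -735.69 m.
1° of latitude spans 3600 × 30.87 = 111132 m, so Δφ = -735.69 / 111132 × 3600 = -23.832″.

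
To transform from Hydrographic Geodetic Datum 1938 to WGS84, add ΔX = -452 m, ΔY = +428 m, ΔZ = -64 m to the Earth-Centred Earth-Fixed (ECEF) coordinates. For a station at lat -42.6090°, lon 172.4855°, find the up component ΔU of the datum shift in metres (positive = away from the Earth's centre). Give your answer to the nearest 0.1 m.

ΔU = 414.3 m

At φ = -42.6090°, λ = 172.4855°: sin φ = -0.676992, cos φ = 0.735991, sin λ = 0.130777, cos λ = -0.991412.
ΔU = cos φ cos λ·ΔX + cos φ sin λ·ΔY + sin φ·ΔZ = (0.735991)(-0.991412)(-452) + (0.735991)(0.130777)(428) + (-0.676992)(-64) = 414.33 m.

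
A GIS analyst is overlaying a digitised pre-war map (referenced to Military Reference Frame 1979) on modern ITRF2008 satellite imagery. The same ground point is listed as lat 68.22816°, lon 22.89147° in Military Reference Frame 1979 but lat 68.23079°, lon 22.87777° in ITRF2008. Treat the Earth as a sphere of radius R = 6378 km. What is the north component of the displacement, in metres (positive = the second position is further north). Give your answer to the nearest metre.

ΔN = 293 m

Δφ = 68.23079° − 68.22816° = +0.00263°; Δλ = 22.87777° − 22.89147° = -0.01370°.
1° along a meridian = πR/180 = 111317 m.
ΔN = Δφ × 111317 = 292.8 m; ΔE = Δλ × 111317 × cos(68.22816°) = -0.01370 × 111317 × 0.370911 = -565.7 m.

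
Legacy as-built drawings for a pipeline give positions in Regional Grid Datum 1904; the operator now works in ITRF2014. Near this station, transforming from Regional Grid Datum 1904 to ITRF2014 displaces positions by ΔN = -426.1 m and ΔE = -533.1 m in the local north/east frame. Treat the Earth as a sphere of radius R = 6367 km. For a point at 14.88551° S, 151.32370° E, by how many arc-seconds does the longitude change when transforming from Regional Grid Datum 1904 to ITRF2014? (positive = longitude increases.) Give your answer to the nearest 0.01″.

At latitude -14.88551°, cos φ = 0.966441.
One radian of longitude at latitude φ spans R cos φ, so Δλ = ΔE / (R cos φ) = -533.1 / (6367000 × 0.966441) = -8.6636e-05 rad = -17.870″.

Δλ = -17.87″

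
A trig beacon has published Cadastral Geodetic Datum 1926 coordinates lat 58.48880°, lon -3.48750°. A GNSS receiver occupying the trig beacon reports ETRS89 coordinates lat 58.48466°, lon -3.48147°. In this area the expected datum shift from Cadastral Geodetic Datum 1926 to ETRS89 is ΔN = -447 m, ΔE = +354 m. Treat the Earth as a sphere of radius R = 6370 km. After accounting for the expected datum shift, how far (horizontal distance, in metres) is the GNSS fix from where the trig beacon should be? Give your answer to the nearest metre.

14 m

Observed coordinate differences: Δφ = -0.00414°, Δλ = +0.00603°.
Converting to metres (1° lat = 111177 m, cos φ = 0.522665): observed ΔN = -460.3 m, observed ΔE = 350.4 m.
Subtracting the expected shift leaves a residual of -460.3 − (-447) = -13.3 m north and 350.4 − (354) = -3.6 m east.
Residual distance = √((-13.3)² + (-3.6)²) = 13.8 m.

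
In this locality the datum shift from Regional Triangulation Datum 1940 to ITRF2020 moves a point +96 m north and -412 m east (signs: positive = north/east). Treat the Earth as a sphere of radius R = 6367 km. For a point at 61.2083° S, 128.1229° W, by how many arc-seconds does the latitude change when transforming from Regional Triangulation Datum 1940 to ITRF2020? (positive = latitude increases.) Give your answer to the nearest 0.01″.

Δφ = 3.11″

On a sphere of radius R, 1 rad of latitude = R, so Δφ = ΔN / R = 96.0 / 6367000 = 1.5078e-05 rad = 3.110″.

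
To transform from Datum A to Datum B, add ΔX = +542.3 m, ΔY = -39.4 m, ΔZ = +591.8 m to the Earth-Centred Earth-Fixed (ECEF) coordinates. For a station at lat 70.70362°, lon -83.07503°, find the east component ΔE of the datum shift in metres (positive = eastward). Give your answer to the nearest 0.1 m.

At φ = 70.70362°, λ = -83.07503°: sin φ = 0.943822, cos φ = 0.330455, sin λ = -0.992705, cos λ = 0.120569.
ΔE = −sin λ·ΔX + cos λ·ΔY = −(-0.992705)·(542.3) + (0.120569)·(-39.4) = 533.59 m.

ΔE = 533.6 m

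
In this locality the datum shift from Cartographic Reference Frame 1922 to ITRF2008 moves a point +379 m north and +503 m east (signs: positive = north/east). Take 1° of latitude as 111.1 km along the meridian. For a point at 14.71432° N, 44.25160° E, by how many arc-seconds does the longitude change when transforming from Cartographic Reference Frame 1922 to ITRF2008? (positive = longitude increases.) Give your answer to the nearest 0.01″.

Δλ = 16.85″

At latitude 14.71432°, cos φ = 0.967204.
1° of longitude at this latitude = 111.1 × cos φ = 107.46 km, so Δλ = 503.0 / 107456.4 = 0.0046810° = 16.851″.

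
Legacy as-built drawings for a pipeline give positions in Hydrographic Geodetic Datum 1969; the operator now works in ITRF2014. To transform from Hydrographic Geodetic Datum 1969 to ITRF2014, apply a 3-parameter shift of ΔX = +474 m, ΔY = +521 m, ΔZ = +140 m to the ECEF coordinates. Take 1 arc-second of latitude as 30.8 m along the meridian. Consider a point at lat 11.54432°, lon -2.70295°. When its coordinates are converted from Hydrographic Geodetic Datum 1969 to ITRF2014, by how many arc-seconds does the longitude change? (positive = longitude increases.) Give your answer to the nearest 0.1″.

sin φ = 0.200126, cos φ = 0.979770, sin λ = -0.047158, cos λ = 0.998887.
East component: ΔE = −sin λ·ΔX + cos λ·ΔY = −(-0.047158)(474) + (0.998887)(521) = 542.77 m.
1° of latitude spans 3600 × 30.80 = 110880 m; at latitude φ, 1° of longitude spans that × cos φ = 108636.9 m, so Δλ = 542.77 / 108636.9 × 3600 = 17.986″.

Δλ = 18.0″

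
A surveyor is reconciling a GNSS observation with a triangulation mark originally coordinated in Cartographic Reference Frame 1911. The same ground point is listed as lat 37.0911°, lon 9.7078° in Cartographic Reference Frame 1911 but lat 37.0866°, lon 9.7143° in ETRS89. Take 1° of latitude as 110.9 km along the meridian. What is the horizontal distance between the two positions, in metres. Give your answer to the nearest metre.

761 m

Δφ = 37.0866° − 37.0911° = -0.0045°; Δλ = 9.7143° − 9.7078° = +0.0065°.
ΔN = Δφ × 110900 = -499.1 m; ΔE = Δλ × 110900 × cos(37.0911°) = +0.0065 × 110900 × 0.797678 = 575.0 m.
Distance = √(ΔE² + ΔN²) = √(575.0² + (-499.1)²) = 761.4 m.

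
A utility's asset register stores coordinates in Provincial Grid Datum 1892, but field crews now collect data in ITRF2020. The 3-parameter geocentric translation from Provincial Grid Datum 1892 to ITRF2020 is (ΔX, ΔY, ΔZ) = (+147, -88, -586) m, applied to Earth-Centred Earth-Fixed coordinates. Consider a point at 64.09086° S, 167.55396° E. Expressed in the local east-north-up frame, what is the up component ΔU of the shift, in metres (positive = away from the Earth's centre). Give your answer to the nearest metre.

ΔU = 456 m

At φ = -64.09086°, λ = 167.55396°: sin φ = -0.899488, cos φ = 0.436945, sin λ = 0.215520, cos λ = -0.976499.
ΔU = cos φ cos λ·ΔX + cos φ sin λ·ΔY + sin φ·ΔZ = (0.436945)(-0.976499)(147) + (0.436945)(0.215520)(-88) + (-0.899488)(-586) = 456.09 m.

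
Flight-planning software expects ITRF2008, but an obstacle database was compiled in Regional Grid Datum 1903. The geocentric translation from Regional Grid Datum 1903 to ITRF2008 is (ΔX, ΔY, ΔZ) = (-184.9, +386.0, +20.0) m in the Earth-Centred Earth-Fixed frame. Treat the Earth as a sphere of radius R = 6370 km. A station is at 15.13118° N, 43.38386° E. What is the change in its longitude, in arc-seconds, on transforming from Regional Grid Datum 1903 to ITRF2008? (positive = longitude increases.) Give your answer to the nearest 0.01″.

Δλ = 13.67″

sin φ = 0.261030, cos φ = 0.965331, sin λ = 0.686883, cos λ = 0.726768.
East component: ΔE = −sin λ·ΔX + cos λ·ΔY = −(0.686883)(-184.9) + (0.726768)(386.0) = 407.54 m.
1° of latitude spans πR/180 = 111177 m; at latitude φ, 1° of longitude spans that × cos φ = 107323.0 m, so Δλ = 407.54 / 107323.0 × 3600 = 13.670″.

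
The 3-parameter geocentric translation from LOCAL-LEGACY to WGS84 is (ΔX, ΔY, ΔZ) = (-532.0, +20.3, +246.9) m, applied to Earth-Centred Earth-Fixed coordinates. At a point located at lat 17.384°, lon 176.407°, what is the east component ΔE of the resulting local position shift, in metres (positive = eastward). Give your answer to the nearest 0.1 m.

ΔE = 13.1 m

At φ = 17.384°, λ = 176.407°: sin φ = 0.298774, cos φ = 0.954324, sin λ = 0.062669, cos λ = -0.998034.
ΔE = −sin λ·ΔX + cos λ·ΔY = −(0.062669)·(-532.0) + (-0.998034)·(20.3) = 13.08 m.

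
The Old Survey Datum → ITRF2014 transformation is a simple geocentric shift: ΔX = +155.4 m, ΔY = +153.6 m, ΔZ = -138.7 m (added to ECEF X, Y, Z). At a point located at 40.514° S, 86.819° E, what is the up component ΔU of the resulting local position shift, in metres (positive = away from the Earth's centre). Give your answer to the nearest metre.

ΔU = 213 m

The local up (radial) axis is (cos φ cos λ, cos φ sin λ, sin φ), giving ΔU = 6.556 + 116.594 + 90.104 = 213.25 m.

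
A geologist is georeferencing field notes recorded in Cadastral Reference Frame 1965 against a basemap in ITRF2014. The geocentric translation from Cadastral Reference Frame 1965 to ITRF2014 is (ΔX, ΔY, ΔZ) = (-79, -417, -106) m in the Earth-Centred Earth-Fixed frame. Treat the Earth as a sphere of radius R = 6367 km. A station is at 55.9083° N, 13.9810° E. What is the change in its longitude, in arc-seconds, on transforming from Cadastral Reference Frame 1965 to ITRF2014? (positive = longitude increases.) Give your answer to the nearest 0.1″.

Δλ = -22.3″

sin φ = 0.828142, cos φ = 0.560519, sin λ = 0.241600, cos λ = 0.970376.
East component: ΔE = −sin λ·ΔX + cos λ·ΔY = −(0.241600)(-79) + (0.970376)(-417) = -385.56 m.
1° of latitude spans πR/180 = 111125 m; at latitude φ, 1° of longitude spans that × cos φ = 62287.7 m, so Δλ = -385.56 / 62287.7 × 3600 = -22.284″.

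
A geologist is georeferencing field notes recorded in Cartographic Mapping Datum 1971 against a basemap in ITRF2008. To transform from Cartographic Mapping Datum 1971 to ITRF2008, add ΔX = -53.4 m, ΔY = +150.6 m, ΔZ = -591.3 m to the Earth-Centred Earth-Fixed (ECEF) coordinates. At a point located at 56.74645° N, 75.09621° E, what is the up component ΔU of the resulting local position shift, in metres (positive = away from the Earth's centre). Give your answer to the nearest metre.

The local up (radial) axis is (cos φ cos λ, cos φ sin λ, sin φ), giving ΔU = -7.531 + 79.803 − 494.476 = -422.20 m.

ΔU = -422 m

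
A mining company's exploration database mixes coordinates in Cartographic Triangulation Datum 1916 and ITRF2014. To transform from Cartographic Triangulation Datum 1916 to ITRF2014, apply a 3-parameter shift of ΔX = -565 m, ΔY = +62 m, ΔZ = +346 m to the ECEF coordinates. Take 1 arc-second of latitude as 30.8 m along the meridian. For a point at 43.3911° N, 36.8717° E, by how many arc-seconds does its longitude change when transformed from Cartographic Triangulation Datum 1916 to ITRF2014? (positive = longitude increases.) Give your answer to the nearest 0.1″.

Δλ = 17.4″

sin φ = 0.686975, cos φ = 0.726681, sin λ = 0.600025, cos λ = 0.799981.
East component: ΔE = −sin λ·ΔX + cos λ·ΔY = −(0.600025)(-565) + (0.799981)(62) = 388.61 m.
1° of latitude spans 3600 × 30.80 = 110880 m; at latitude φ, 1° of longitude spans that × cos φ = 80574.4 m, so Δλ = 388.61 / 80574.4 × 3600 = 17.363″.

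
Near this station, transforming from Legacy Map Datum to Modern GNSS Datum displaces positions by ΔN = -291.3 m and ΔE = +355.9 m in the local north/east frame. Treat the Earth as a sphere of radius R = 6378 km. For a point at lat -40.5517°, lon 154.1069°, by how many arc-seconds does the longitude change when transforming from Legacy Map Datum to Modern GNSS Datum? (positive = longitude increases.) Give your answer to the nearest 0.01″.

At latitude -40.5517°, cos φ = 0.759820.
One radian of longitude at latitude φ spans R cos φ, so Δλ = ΔE / (R cos φ) = 355.9 / (6378000 × 0.759820) = 7.3440e-05 rad = 15.148″.

Δλ = 15.15″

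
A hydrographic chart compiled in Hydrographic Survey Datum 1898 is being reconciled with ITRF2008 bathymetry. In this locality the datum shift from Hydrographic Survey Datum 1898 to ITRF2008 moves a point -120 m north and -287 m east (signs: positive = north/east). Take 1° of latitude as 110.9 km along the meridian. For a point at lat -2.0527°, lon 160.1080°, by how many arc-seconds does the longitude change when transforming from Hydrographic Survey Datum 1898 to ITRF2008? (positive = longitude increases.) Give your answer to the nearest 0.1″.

At latitude -2.0527°, cos φ = 0.999358.
1° of longitude at this latitude = 110.9 × cos φ = 110.83 km, so Δλ = -287.0 / 110828.8 = -0.0025896° = -9.322″.

Δλ = -9.3″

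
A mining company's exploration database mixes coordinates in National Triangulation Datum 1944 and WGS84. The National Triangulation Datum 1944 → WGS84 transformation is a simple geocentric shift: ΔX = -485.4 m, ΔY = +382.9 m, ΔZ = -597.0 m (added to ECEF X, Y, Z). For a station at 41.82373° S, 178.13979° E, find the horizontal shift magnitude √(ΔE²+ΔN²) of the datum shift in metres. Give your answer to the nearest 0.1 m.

At φ = -41.82373°, λ = 178.13979°: sin φ = -0.666841, cos φ = 0.745200, sin λ = 0.032461, cos λ = -0.999473.
ΔE = −sin λ·ΔX + cos λ·ΔY = −(0.032461)·(-485.4) + (-0.999473)·(382.9) = -366.94 m.
ΔN = −sin φ cos λ·ΔX − sin φ sin λ·ΔY + cos φ·ΔZ = −(-0.666841)(-0.999473)(-485.4) − (-0.666841)(0.032461)(382.9) + (0.745200)(-597.0) = -113.08 m.
Horizontal magnitude = √(ΔE² + ΔN²) = √((-366.94)² + (-113.08)²) = 383.97 m.

384.0 m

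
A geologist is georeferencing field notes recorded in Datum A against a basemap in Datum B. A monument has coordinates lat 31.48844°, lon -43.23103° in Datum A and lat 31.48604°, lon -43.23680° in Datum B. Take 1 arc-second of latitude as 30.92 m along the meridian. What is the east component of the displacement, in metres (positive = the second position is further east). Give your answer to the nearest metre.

ΔE = -548 m

Δφ = 31.48604° − 31.48844° = -0.00240°; Δλ = -43.23680° − -43.23103° = -0.00577°.
1° of latitude = 3600 × 30.92 = 111312 m.
ΔN = Δφ × 111312 = -267.1 m; ΔE = Δλ × 111312 × cos(31.48844°) = -0.00577 × 111312 × 0.852746 = -547.7 m.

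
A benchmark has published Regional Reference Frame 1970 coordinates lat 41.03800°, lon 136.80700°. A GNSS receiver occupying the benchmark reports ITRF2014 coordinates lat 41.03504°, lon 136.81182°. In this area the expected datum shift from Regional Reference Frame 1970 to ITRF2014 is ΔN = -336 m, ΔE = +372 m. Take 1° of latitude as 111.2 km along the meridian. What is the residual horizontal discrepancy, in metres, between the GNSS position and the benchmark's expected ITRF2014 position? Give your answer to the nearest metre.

Observed coordinate differences: Δφ = -0.00296°, Δλ = +0.00482°.
Converting to metres (1° lat = 111200 m, cos φ = 0.754274): observed ΔN = -329.2 m, observed ΔE = 404.3 m.
Subtracting the expected shift leaves a residual of -329.2 − (-336) = 6.8 m north and 404.3 − (372) = 32.3 m east.
Residual distance = √(6.8² + 32.3²) = 33.0 m.

33 m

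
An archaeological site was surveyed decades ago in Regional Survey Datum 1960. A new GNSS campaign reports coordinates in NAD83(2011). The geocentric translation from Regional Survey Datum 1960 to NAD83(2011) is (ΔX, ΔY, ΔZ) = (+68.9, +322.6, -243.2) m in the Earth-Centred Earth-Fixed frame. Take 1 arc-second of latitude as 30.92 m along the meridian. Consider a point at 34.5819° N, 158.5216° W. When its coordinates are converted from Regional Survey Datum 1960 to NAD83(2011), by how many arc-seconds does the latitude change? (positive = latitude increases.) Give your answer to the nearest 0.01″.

Δφ = -3.13″

sin φ = 0.567584, cos φ = 0.823316, sin λ = -0.366150, cos λ = -0.930556.
North component: ΔN = −sin φ cos λ·ΔX − sin φ sin λ·ΔY + cos φ·ΔZ = −(0.567584)(-0.930556)(68.9) − (0.567584)(-0.366150)(322.6) + (0.823316)(-243.2) = -96.80 m.
1° of latitude spans 3600 × 30.92 = 111312 m, so Δφ = -96.80 / 111312 × 3600 = -3.131″.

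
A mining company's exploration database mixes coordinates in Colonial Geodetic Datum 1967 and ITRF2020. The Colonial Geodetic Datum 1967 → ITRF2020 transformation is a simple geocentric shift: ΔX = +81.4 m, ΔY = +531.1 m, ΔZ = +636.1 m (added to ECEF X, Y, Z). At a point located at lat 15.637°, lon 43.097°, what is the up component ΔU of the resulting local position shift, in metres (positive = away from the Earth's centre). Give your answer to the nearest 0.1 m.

At φ = 15.637°, λ = 43.097°: sin φ = 0.269542, cos φ = 0.962989, sin λ = 0.683236, cos λ = 0.730198.
ΔU = cos φ cos λ·ΔX + cos φ sin λ·ΔY + sin φ·ΔZ = (0.962989)(0.730198)(81.4) + (0.962989)(0.683236)(531.1) + (0.269542)(636.1) = 578.13 m.

ΔU = 578.1 m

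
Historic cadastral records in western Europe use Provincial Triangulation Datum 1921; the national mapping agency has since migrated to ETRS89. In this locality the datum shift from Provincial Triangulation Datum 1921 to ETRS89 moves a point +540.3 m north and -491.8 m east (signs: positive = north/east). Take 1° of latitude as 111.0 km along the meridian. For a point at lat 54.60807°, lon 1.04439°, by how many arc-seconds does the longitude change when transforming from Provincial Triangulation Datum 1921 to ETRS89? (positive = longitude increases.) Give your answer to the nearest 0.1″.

At latitude 54.60807°, cos φ = 0.579166.
1° of longitude at this latitude = 111.0 × cos φ = 64.29 km, so Δλ = -491.8 / 64287.5 = -0.0076500° = -27.540″.

Δλ = -27.5″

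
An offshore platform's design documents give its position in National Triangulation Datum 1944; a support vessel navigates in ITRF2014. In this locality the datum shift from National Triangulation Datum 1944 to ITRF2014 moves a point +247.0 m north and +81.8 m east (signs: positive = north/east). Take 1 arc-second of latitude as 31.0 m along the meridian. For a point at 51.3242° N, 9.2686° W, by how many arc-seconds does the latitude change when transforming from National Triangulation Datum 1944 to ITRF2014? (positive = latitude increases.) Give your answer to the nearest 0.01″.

Δφ = 7.97″

1″ of latitude = 31.00 m, so Δφ = 247.0 / 31.00 = 7.968″.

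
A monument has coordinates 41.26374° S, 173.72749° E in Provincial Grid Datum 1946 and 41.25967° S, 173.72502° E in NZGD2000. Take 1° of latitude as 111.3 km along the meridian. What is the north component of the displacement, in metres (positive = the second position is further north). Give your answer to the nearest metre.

ΔN = 453 m

Δφ = -41.25967° − -41.26374° = +0.00407°; Δλ = 173.72502° − 173.72749° = -0.00247°.
ΔN = Δφ × 111300 = 453.0 m; ΔE = Δλ × 111300 × cos(-41.26374°) = -0.00247 × 111300 × 0.751682 = -206.6 m.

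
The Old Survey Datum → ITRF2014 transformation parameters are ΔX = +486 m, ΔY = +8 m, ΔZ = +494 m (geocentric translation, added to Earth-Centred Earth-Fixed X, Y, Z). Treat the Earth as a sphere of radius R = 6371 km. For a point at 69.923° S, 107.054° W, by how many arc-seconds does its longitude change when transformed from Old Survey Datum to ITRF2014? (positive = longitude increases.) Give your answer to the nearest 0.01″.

sin φ = -0.939232, cos φ = 0.343283, sin λ = -0.956029, cos λ = -0.293273.
East component: ΔE = −sin λ·ΔX + cos λ·ΔY = −(-0.956029)(486) + (-0.293273)(8) = 462.28 m.
1° of latitude spans πR/180 = 111195 m; at latitude φ, 1° of longitude spans that × cos φ = 38171.3 m, so Δλ = 462.28 / 38171.3 × 3600 = 43.599″.

Δλ = 43.60″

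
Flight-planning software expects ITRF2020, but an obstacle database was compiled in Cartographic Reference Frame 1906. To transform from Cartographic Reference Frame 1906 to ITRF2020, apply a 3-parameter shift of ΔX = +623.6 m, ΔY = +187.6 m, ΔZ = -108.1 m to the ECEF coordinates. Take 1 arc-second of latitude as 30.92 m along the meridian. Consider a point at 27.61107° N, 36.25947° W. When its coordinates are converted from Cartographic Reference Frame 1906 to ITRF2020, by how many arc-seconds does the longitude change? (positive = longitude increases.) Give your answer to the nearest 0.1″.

sin φ = 0.463467, cos φ = 0.886114, sin λ = -0.591443, cos λ = 0.806347.
East component: ΔE = −sin λ·ΔX + cos λ·ΔY = −(-0.591443)(623.6) + (0.806347)(187.6) = 520.09 m.
1° of latitude spans 3600 × 30.92 = 111312 m; at latitude φ, 1° of longitude spans that × cos φ = 98635.1 m, so Δλ = 520.09 / 98635.1 × 3600 = 18.982″.

Δλ = 19.0″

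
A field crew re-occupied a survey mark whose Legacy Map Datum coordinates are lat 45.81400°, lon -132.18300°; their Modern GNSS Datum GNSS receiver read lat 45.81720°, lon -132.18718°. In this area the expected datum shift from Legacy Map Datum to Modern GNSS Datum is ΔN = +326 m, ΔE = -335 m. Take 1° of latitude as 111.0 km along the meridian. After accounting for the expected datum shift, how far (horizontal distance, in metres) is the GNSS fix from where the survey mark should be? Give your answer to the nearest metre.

Observed coordinate differences: Δφ = +0.00320°, Δλ = -0.00418°.
Converting to metres (1° lat = 111000 m, cos φ = 0.696990): observed ΔN = 355.2 m, observed ΔE = -323.4 m.
Subtracting the expected shift leaves a residual of 355.2 − (326) = 29.2 m north and -323.4 − (-335) = 11.6 m east.
Residual distance = √(29.2² + 11.6²) = 31.4 m.

31 m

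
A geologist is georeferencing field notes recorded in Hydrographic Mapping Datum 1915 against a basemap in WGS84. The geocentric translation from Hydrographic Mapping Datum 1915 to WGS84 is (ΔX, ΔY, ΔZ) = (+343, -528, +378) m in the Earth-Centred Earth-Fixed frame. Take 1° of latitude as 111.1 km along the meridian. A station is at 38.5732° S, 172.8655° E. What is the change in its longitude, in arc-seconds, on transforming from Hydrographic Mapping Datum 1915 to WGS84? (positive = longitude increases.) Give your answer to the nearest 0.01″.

sin φ = -0.623514, cos φ = 0.781812, sin λ = 0.124199, cos λ = -0.992257.
East component: ΔE = −sin λ·ΔX + cos λ·ΔY = −(0.124199)(343) + (-0.992257)(-528) = 481.31 m.
1° of latitude spans 111100 m; at latitude φ, 1° of longitude spans that × cos φ = 86859.3 m, so Δλ = 481.31 / 86859.3 × 3600 = 19.949″.

Δλ = 19.95″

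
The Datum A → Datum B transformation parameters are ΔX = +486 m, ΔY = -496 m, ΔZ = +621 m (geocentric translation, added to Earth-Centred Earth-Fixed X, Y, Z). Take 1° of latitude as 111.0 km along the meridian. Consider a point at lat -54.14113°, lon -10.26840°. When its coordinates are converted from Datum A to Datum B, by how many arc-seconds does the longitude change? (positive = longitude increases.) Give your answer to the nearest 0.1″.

Δλ = -22.2″

sin φ = -0.810462, cos φ = 0.585791, sin λ = -0.178260, cos λ = 0.983984.
East component: ΔE = −sin λ·ΔX + cos λ·ΔY = −(-0.178260)(486) + (0.983984)(-496) = -401.42 m.
1° of latitude spans 111000 m; at latitude φ, 1° of longitude spans that × cos φ = 65022.8 m, so Δλ = -401.42 / 65022.8 × 3600 = -22.225″.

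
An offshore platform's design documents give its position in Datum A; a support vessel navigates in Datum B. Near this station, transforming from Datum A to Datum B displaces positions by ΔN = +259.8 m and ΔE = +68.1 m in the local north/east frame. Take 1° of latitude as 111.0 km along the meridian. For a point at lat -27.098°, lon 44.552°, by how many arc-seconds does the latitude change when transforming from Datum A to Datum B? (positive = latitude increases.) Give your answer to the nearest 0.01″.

Δφ = 8.43″

1° of latitude = 111.0 km, so Δφ = 259.8 / 111000 = 0.0023405° = 8.426″.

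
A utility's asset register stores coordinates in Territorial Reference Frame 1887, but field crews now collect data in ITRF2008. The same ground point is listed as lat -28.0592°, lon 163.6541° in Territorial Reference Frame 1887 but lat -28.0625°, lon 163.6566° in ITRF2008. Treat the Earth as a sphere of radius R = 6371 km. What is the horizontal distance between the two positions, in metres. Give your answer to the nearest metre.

Δφ = -28.0625° − -28.0592° = -0.0033°; Δλ = 163.6566° − 163.6541° = +0.0025°.
1° along a meridian = πR/180 = 111195 m.
ΔN = Δφ × 111195 = -366.9 m; ΔE = Δλ × 111195 × cos(-28.0592°) = +0.0025 × 111195 × 0.882462 = 245.3 m.
Distance = √(ΔE² + ΔN²) = √(245.3² + (-366.9)²) = 441.4 m.

441 m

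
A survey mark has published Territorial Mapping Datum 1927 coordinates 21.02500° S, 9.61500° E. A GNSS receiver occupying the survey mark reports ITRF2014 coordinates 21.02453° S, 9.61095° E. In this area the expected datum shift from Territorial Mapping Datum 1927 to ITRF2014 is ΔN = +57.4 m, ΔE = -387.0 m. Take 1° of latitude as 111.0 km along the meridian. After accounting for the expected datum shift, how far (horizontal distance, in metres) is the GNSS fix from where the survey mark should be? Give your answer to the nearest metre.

Observed coordinate differences: Δφ = +0.00047°, Δλ = -0.00405°.
Converting to metres (1° lat = 111000 m, cos φ = 0.933424): observed ΔN = 52.2 m, observed ΔE = -419.6 m.
Subtracting the expected shift leaves a residual of 52.2 − (57.4) = -5.2 m north and -419.6 − (-387.0) = -32.6 m east.
Residual distance = √((-5.2)² + (-32.6)²) = 33.0 m.

33 m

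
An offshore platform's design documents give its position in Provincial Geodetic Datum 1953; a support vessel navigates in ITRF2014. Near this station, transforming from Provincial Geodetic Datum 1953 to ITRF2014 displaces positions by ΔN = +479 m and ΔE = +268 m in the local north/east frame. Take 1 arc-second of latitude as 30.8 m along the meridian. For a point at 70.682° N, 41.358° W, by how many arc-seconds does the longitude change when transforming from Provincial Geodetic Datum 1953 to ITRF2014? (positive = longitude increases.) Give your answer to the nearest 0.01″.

At latitude 70.682°, cos φ = 0.330811.
1″ of longitude at this latitude = 30.80 × cos φ = 10.1890 m, so Δλ = 268.0 / 10.1890 = 26.303″.

Δλ = 26.30″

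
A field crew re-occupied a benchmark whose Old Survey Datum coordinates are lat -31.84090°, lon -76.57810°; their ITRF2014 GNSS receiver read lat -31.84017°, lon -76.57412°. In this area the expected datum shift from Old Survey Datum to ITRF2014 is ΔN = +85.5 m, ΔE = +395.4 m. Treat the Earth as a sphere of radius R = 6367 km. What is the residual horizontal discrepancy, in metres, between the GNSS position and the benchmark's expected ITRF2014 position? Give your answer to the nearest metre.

Observed coordinate differences: Δφ = +0.00073°, Δλ = +0.00398°.
Converting to metres (1° lat = 111125 m, cos φ = 0.849516): observed ΔN = 81.1 m, observed ΔE = 375.7 m.
Subtracting the expected shift leaves a residual of 81.1 − (85.5) = -4.4 m north and 375.7 − (395.4) = -19.7 m east.
Residual distance = √((-4.4)² + (-19.7)²) = 20.2 m.

20 m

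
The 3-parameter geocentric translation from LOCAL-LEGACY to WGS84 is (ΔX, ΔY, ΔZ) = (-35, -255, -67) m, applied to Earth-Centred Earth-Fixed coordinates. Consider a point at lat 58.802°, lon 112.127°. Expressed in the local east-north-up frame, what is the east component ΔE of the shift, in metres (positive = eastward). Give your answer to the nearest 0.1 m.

ΔE = 128.5 m

At φ = 58.802°, λ = 112.127°: sin φ = 0.855382, cos φ = 0.517997, sin λ = 0.926351, cos λ = -0.376661.
ΔE = −sin λ·ΔX + cos λ·ΔY = −(0.926351)·(-35) + (-0.376661)·(-255) = 128.47 m.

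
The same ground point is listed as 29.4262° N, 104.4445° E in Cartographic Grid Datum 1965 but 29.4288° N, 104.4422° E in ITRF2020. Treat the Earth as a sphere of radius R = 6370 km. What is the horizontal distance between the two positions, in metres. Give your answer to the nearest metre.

365 m

Δφ = 29.4288° − 29.4262° = +0.0026°; Δλ = 104.4422° − 104.4445° = -0.0023°.
1° along a meridian = πR/180 = 111177 m.
ΔN = Δφ × 111177 = 289.1 m; ΔE = Δλ × 111177 × cos(29.4262°) = -0.0023 × 111177 × 0.870989 = -222.7 m.
Distance = √(ΔE² + ΔN²) = √((-222.7)² + 289.1²) = 364.9 m.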